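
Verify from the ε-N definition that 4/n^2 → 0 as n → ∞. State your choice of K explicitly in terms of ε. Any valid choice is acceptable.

Fix ε > 0. For n ≥ 1, |4/n^2 − 0| = 4/n^2.
4/n^2 < ε ⇔ n^2 > 4/ε ⇔ n > (4/ε)^{1/2}.
Take K = (4/ε)^{1/2}. Then n > K implies 4/n^2 < ε.

K = (4/ε)^{1/2}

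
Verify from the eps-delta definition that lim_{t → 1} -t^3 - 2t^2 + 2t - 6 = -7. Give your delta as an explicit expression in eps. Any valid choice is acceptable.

delta = min(2, eps/19)

Suppose eps > 0. We want delta > 0 such that 0 < |t − 1| < delta implies |(-t^3 - 2t^2 + 2t - 6) + 7| < eps.
(-t^3 - 2t^2 + 2t - 6) + 7 = -t^3 - 2t^2 + 2t + 1 = (t − 1)(-t^2 - 3t - 1).
So |(-t^3 - 2t^2 + 2t - 6) + 7| = |t − 1|·|-t^2 - 3t - 1|.
Require delta ≤ 2. Then |t − 1| < 2 gives |t| < 3, and by the triangle inequality |-t^2 - 3t - 1| ≤ 3^2 + 3·3 + 1 = 19.
Hence |(-t^3 - 2t^2 + 2t - 6) + 7| ≤ 19|t − 1| < eps provided |t − 1| < eps/19.
Take delta = min(2, eps/19). Then 0 < |t − 1| < delta gives both |t − 1| < 2 and |t − 1| < eps/19, so |(-t^3 - 2t^2 + 2t - 6) + 7| < eps.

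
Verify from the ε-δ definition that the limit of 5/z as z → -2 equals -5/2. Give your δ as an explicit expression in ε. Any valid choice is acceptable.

δ = min(1, (2/5)ε)

Let ε > 0. We seek δ > 0 such that 0 < |z + 2| < δ implies |5/z + 5/2| < ε.
|5/z + 5/2| = 5·|-2 − z|/(2·|z|) = 5|z + 2|/(2|z|).
Require δ ≤ 1 so that |z| > 2 − 1 = 1, hence 2|z| > 2.
Then |5/z + 5/2| < 5|z + 2|/2, which is < ε when |z + 2| < (2/5)ε.
Take δ = min(1, (2/5)ε). Then 0 < |z + 2| < δ gives both |z + 2| < 1 and |z + 2| < (2/5)ε, so |5/z + 5/2| < ε.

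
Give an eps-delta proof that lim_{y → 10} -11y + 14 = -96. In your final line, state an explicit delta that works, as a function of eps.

delta = eps/11

Fix eps > 0. We need delta > 0 so that 0 < |y − 10| < delta implies |(-11y + 14) + 96| < eps.
|(-11y + 14) + 96| = |-11y + 110| = 11|y − 10|.
So 11|y − 10| < eps exactly when |y − 10| < eps/11.
Take delta = eps/11. If 0 < |y − 10| < delta then |(-11y + 14) + 96| = 11|y − 10| < 11·(eps/11) = eps.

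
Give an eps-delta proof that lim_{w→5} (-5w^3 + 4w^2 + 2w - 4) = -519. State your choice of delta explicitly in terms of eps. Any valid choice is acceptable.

Let eps > 0 be given. We want delta > 0 such that 0 < |w − 5| < delta implies |(-5w^3 + 4w^2 + 2w - 4) + 519| < eps.
(-5w^3 + 4w^2 + 2w - 4) + 519 = -5w^3 + 4w^2 + 2w + 515 = (w − 5)(-5w^2 - 21w - 103).
So |(-5w^3 + 4w^2 + 2w - 4) + 519| = |w − 5|·|-5w^2 - 21w - 103|.
Require delta ≤ 1. Then |w − 5| < 1 gives |w| < 6, and by the triangle inequality |-5w^2 - 21w - 103| ≤ 5·6^2 + 21·6 + 103 = 409.
Hence |(-5w^3 + 4w^2 + 2w - 4) + 519| ≤ 409|w − 5| < eps provided |w − 5| < eps/409.
Take delta = min(1, eps/409). Then 0 < |w − 5| < delta gives both |w − 5| < 1 and |w − 5| < eps/409, so |(-5w^3 + 4w^2 + 2w - 4) + 519| < eps.

delta = min(1, eps/409)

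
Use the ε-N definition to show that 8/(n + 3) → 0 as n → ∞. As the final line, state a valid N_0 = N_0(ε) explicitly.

N_0 = 8/ε

Suppose ε > 0. For n ≥ 1, |8/(n + 3) − 0| = 8/(n + 3) ≤ 8/n.
We need 8/n < ε, i.e. n > 8/ε.
Take N_0 = 8/ε. If n > N_0 then |8/(n + 3)| ≤ 8/n < ε.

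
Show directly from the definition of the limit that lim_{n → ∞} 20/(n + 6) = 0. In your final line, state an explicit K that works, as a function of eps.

K = 20/eps

Let eps > 0 be given. For n ≥ 1, |20/(n + 6) − 0| = 20/(n + 6) ≤ 20/n.
We need 20/n < eps, i.e. n > 20/eps.
Take K = 20/eps. If n > K then |20/(n + 6)| ≤ 20/n < eps.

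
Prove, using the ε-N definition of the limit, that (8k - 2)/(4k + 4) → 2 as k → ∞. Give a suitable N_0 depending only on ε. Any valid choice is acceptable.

Suppose ε > 0. For k ≥ 1, |(8k - 2)/(4k + 4) − 2| = |-40|/(4(4k + 4)) = 40/(4(4k + 4)).
Since 4k + 4 ≥ 4k for k ≥ 1, this is ≤ 40/(4·4k) = (5/2)/k.
So |(8k - 2)/(4k + 4) − 2| < ε whenever k > (5/2)/ε.
Take N_0 = (5/2)/ε. If k > N_0 then |(8k - 2)/(4k + 4) − 2| ≤ (5/2)/k < ε.

N_0 = (5/2)/ε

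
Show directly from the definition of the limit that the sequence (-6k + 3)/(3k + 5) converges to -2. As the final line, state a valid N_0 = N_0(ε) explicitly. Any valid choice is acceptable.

Let ε > 0 be given. For k ≥ 1, |(-6k + 3)/(3k + 5) + 2| = |39|/(3(3k + 5)) = 39/(3(3k + 5)).
Since 3k + 5 ≥ 3k for k ≥ 1, this is ≤ 39/(3·3k) = (13/3)/k.
So |(-6k + 3)/(3k + 5) + 2| < ε whenever k > (13/3)/ε.
Take N_0 = (13/3)/ε. If k > N_0 then |(-6k + 3)/(3k + 5) + 2| ≤ (13/3)/k < ε.

N_0 = (13/3)/ε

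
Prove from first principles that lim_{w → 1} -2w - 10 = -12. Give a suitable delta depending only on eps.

Let eps > 0 be given. We need delta > 0 so that 0 < |w − 1| < delta implies |(-2w - 10) + 12| < eps.
|(-2w - 10) + 12| = |-2w + 2| = 2|w − 1|.
Thus it suffices that |w − 1| < eps/2.
Choosing delta = eps/2 gives |(-2w - 10) + 12| = 2|w − 1| < eps whenever |w − 1| < delta.

delta = eps/2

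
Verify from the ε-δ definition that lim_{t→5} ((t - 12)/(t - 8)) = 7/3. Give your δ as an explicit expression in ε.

Let ε > 0 be given. We want δ > 0 with 0 < |t − 5| < δ ⇒ |(t - 12)/(t - 8) − (7/3)| < ε.
Combining over a common denominator, (t - 12)/(t - 8) − (7/3) = [(t - 12)·(-3) − (-7)·(t - 8)] / [(-3)·(t - 8)] = 4(t − 5) / ((-3)(t - 8)).
So |(t - 12)/(t - 8) − (7/3)| = 4|t − 5| / (3·|t − 8|).
Require δ ≤ 3/2, so |t − 8| ≥ |-3| − |t − 5| > 3 − 3/2 = 3/2.
Hence |(t - 12)/(t - 8) − (7/3)| < 4|t − 5|/(3·(3/2)) = (8/9)|t − 5|, which is < ε once |t − 5| < (9/8)ε.
Take δ = min(3/2, (9/8)ε). Then 0 < |t − 5| < δ forces both bounds, so |(t - 12)/(t - 8) − (7/3)| < ε.

δ = min(3/2, (9/8)ε)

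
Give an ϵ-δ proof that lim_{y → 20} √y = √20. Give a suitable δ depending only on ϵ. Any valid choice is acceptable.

δ = min(20, √20·ϵ)

Suppose ϵ > 0. We want δ > 0 such that 0 < |y − 20| < δ implies |√y − √20| < ϵ.
Multiplying by the conjugate, |√y − √20| = |y − 20|/(√y + √20).
Restrict δ ≤ 20 so that |y − 20| < 20 forces y > 0, and then √y + √20 > √20.
Hence |√y − √20| < |y − 20|/√20, which is < ϵ once |y − 20| < √20·ϵ.
Take δ = min(20, √20·ϵ). If 0 < |y − 20| < δ then y > 0 and |√y − √20| < |y − 20|/√20 < ϵ.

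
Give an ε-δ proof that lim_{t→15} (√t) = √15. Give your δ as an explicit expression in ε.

δ = min(15, √15·ε)

Let ε > 0. We want δ > 0 such that 0 < |t − 15| < δ implies |√t − √15| < ε.
Rationalise: √t − √15 = (t − 15)/(√t + √15), so |√t − √15| = |t − 15|/(√t + √15).
Restrict δ ≤ 15 so that |t − 15| < 15 forces t > 0, and then √t + √15 > √15.
Hence |√t − √15| < |t − 15|/√15, which is < ε once |t − 15| < √15·ε.
Take δ = min(15, √15·ε). If 0 < |t − 15| < δ then t > 0 and |√t − √15| < |t − 15|/√15 < ε.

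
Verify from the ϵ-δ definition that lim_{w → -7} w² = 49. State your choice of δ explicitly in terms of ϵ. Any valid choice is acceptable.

δ = min(2, ϵ/16)

Let ϵ > 0 be given. We seek δ > 0 with 0 < |w + 7| < δ ⇒ |w² − 49| < ϵ.
Factor: w² − 49 = (w + 7)(w - 7), so |w² − 49| = |w + 7|·|w - 7|.
Impose δ ≤ 2 so that |w| < 9; then |w - 7| ≤ 16.
Hence |w² − 49| ≤ 16|w + 7|, which is < ϵ once |w + 7| < ϵ/16.
Take δ = min(2, ϵ/16). If 0 < |w + 7| < δ then both bounds hold and |w² − 49| ≤ 16|w + 7| < 16·(ϵ/16) = ϵ.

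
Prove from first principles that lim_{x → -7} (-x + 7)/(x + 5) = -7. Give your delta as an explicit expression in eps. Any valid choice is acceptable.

Let eps > 0 be given. We want delta > 0 with 0 < |x + 7| < delta ⇒ |(-x + 7)/(x + 5) + 7| < eps.
Combining over a common denominator, (-x + 7)/(x + 5) + 7 = [(-x + 7)·(-2) − 14·(x + 5)] / [(-2)·(x + 5)] = -12(x + 7) / ((-2)(x + 5)).
So |(-x + 7)/(x + 5) + 7| = 12|x + 7| / (2·|x + 5|).
Require delta ≤ 1, so |x + 5| ≥ |-2| − |x + 7| > 2 − 1 = 1.
Hence |(-x + 7)/(x + 5) + 7| < 12|x + 7|/(2·1) = 6|x + 7|, which is < eps once |x + 7| < (1/6)eps.
Take delta = min(1, (1/6)eps). Then 0 < |x + 7| < delta forces both bounds, so |(-x + 7)/(x + 5) + 7| < eps.

delta = min(1, (1/6)eps)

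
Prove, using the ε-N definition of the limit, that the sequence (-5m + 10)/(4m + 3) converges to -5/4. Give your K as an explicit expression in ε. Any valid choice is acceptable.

Let ε > 0 be given. For m ≥ 1, |(-5m + 10)/(4m + 3) + 5/4| = |55|/(4(4m + 3)) = 55/(4(4m + 3)).
Since 4m + 3 ≥ 4m for m ≥ 1, this is ≤ 55/(4·4m) = (55/16)/m.
So |(-5m + 10)/(4m + 3) + 5/4| < ε whenever m > (55/16)/ε.
Take K = (55/16)/ε. If m > K then |(-5m + 10)/(4m + 3) + 5/4| ≤ (55/16)/m < ε.

K = (55/16)/ε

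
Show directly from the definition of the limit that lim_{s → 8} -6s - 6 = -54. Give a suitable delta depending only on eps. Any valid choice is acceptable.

delta = eps/6

Let eps > 0 be given. We need delta > 0 so that 0 < |s − 8| < delta implies |(-6s - 6) + 54| < eps.
|(-6s - 6) + 54| = |-6s + 48| = 6|s − 8|.
So 6|s − 8| < eps exactly when |s − 8| < eps/6.
Take delta = eps/6. If 0 < |s − 8| < delta then |(-6s - 6) + 54| = 6|s − 8| < 6·(eps/6) = eps.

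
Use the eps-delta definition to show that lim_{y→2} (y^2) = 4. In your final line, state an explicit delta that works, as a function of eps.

delta = min(1, eps/5)

Fix eps > 0. We seek delta > 0 with 0 < |y − 2| < delta ⇒ |y^2 − 4| < eps.
Factor: y^2 − 4 = (y − 2)(y + 2), so |y^2 − 4| = |y − 2|·|y + 2|.
Restrict delta ≤ 1. Then |y − 2| < 1 gives |y| < 3, so by the triangle inequality |y + 2| ≤ 3 + 2 = 5.
Hence |y^2 − 4| ≤ 5|y − 2|, which is < eps once |y − 2| < eps/5.
Take delta = min(1, eps/5). If 0 < |y − 2| < delta then both bounds hold and |y^2 − 4| ≤ 5|y − 2| < 5·(eps/5) = eps.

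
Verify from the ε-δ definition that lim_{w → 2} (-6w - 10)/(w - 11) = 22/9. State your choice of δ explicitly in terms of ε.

δ = min(9/2, (81/152)ε)

Let ε > 0. We want δ > 0 with 0 < |w − 2| < δ ⇒ |(-6w - 10)/(w - 11) − (22/9)| < ε.
Combining over a common denominator, (-6w - 10)/(w - 11) − (22/9) = [(-6w - 10)·(-9) − (-22)·(w - 11)] / [(-9)·(w - 11)] = 76(w − 2) / ((-9)(w - 11)).
So |(-6w - 10)/(w - 11) − (22/9)| = 76|w − 2| / (9·|w − 11|).
Require δ ≤ 9/2, so |w − 11| ≥ |-9| − |w − 2| > 9 − 9/2 = 9/2.
Hence |(-6w - 10)/(w - 11) − (22/9)| < 76|w − 2|/(9·(9/2)) = (152/81)|w − 2|, which is < ε once |w − 2| < (81/152)ε.
Take δ = min(9/2, (81/152)ε). Then 0 < |w − 2| < δ forces both bounds, so |(-6w - 10)/(w - 11) − (22/9)| < ε.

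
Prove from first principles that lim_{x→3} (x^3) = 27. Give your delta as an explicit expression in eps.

Let eps > 0 be given. We seek delta > 0 with 0 < |x − 3| < delta ⇒ |x^3 − 27| < eps.
Factor: x^3 − 27 = (x − 3)(x^2 + 3x + 9), so |x^3 − 27| = |x − 3|·|x^2 + 3x + 9|.
Impose delta ≤ 1 so that |x| < 4; then |x^2 + 3x + 9| ≤ 37.
Hence |x^3 − 27| ≤ 37|x − 3|, which is < eps once |x − 3| < eps/37.
Take delta = min(1, eps/37). If 0 < |x − 3| < delta then both bounds hold and |x^3 − 27| ≤ 37|x − 3| < 37·(eps/37) = eps.

delta = min(1, eps/37)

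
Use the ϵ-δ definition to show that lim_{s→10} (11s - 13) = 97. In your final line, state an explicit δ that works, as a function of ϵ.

Let ϵ > 0. We need δ > 0 so that 0 < |s − 10| < δ implies |(11s - 13) − 97| < ϵ.
Since (11s - 13) − 97 = 11(s − 10), we have |(11s - 13) − 97| = 11|s − 10|.
Thus it suffices that |s − 10| < ϵ/11.
Choosing δ = ϵ/11 gives |(11s - 13) − 97| = 11|s − 10| < ϵ whenever |s − 10| < δ.

δ = ϵ/11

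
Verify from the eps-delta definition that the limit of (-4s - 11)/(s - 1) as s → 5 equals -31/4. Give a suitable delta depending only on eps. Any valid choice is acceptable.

delta = min(2, (8/15)eps)

Fix eps > 0. We want delta > 0 with 0 < |s − 5| < delta ⇒ |(-4s - 11)/(s - 1) + 31/4| < eps.
Combining over a common denominator, (-4s - 11)/(s - 1) + 31/4 = [(-4s - 11)·4 − (-31)·(s - 1)] / [4·(s - 1)] = 15(s − 5) / (4(s - 1)).
So |(-4s - 11)/(s - 1) + 31/4| = 15|s − 5| / (4·|s − 1|).
Restrict delta ≤ 2. Then |s − 5| < 2 gives |s − 1| = |(s − 5) + 4| ≥ 4 − 2 = 2.
Hence |(-4s - 11)/(s - 1) + 31/4| < 15|s − 5|/(4·2) = (15/8)|s − 5|, which is < eps once |s − 5| < (8/15)eps.
Take delta = min(2, (8/15)eps). Then 0 < |s − 5| < delta forces both bounds, so |(-4s - 11)/(s - 1) + 31/4| < eps.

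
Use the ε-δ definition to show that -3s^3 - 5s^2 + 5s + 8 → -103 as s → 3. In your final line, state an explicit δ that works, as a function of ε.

δ = min(1, ε/141)

Let ε > 0 be given. We want δ > 0 such that 0 < |s − 3| < δ implies |(-3s^3 - 5s^2 + 5s + 8) + 103| < ε.
(-3s^3 - 5s^2 + 5s + 8) + 103 = -3s^3 - 5s^2 + 5s + 111 = (s − 3)(-3s^2 - 14s - 37).
So |(-3s^3 - 5s^2 + 5s + 8) + 103| = |s − 3|·|-3s^2 - 14s - 37|.
Assume first that |s − 3| < 1, so |s| < 4. Then |-3s^2 - 14s - 37| ≤ 3·4^2 + 14·4 + 37 = 141.
Hence |(-3s^3 - 5s^2 + 5s + 8) + 103| ≤ 141|s − 3| < ε provided |s − 3| < ε/141.
Choosing δ = min(1, ε/141) ensures both conditions, hence |(-3s^3 - 5s^2 + 5s + 8) + 103| < ε.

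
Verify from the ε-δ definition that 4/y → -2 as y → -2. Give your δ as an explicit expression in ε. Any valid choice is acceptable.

δ = min(1, (1/2)ε)

Let ε > 0. We seek δ > 0 such that 0 < |y + 2| < δ implies |4/y + 2| < ε.
|4/y + 2| = 4·|-2 − y|/(2·|y|) = 4|y + 2|/(2|y|).
Restrict δ ≤ 1. Then |y + 2| < 1 gives |y| > 1, so 2|y| > 2.
Then |4/y + 2| < 4|y + 2|/2, which is < ε when |y + 2| < (1/2)ε.
Take δ = min(1, (1/2)ε). Then 0 < |y + 2| < δ gives both |y + 2| < 1 and |y + 2| < (1/2)ε, so |4/y + 2| < ε.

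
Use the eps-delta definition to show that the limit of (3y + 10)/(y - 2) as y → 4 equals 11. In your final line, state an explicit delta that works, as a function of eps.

Fix eps > 0. We want delta > 0 with 0 < |y − 4| < delta ⇒ |(3y + 10)/(y - 2) − 11| < eps.
Combining over a common denominator, (3y + 10)/(y - 2) − 11 = [(3y + 10)·2 − 22·(y - 2)] / [2·(y - 2)] = -16(y − 4) / (2(y - 2)).
So |(3y + 10)/(y - 2) − 11| = 16|y − 4| / (2·|y − 2|).
Restrict delta ≤ 1. Then |y − 4| < 1 gives |y − 2| = |(y − 4) + 2| ≥ 2 − 1 = 1.
Hence |(3y + 10)/(y - 2) − 11| < 16|y − 4|/(2·1) = 8|y − 4|, which is < eps once |y − 4| < (1/8)eps.
Take delta = min(1, (1/8)eps). Then 0 < |y − 4| < delta forces both bounds, so |(3y + 10)/(y - 2) − 11| < eps.

delta = min(1, (1/8)eps)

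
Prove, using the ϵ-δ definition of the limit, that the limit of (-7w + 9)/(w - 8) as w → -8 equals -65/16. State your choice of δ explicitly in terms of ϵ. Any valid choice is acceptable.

δ = min(8, (128/47)ϵ)

Let ϵ > 0. We want δ > 0 with 0 < |w + 8| < δ ⇒ |(-7w + 9)/(w - 8) + 65/16| < ϵ.
Combining over a common denominator, (-7w + 9)/(w - 8) + 65/16 = [(-7w + 9)·(-16) − 65·(w - 8)] / [(-16)·(w - 8)] = 47(w + 8) / ((-16)(w - 8)).
So |(-7w + 9)/(w - 8) + 65/16| = 47|w + 8| / (16·|w − 8|).
Restrict δ ≤ 8. Then |w + 8| < 8 gives |w − 8| = |(w + 8) + (-16)| ≥ 16 − 8 = 8.
Hence |(-7w + 9)/(w - 8) + 65/16| < 47|w + 8|/(16·8) = (47/128)|w + 8|, which is < ϵ once |w + 8| < (128/47)ϵ.
Take δ = min(8, (128/47)ϵ). Then 0 < |w + 8| < δ forces both bounds, so |(-7w + 9)/(w - 8) + 65/16| < ϵ.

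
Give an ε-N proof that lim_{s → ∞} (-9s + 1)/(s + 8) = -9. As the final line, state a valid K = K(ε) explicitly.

Let ε > 0. We seek K > 0 such that s > K implies |(-9s + 1)/(s + 8) + 9| < ε.
(-9s + 1)/(s + 8) + 9 = ((-9s + 1) − (-9)(s + 8)) / ((s + 8)) = 73/((s + 8)).
For s > 0 we have s + 8 > s, so |(-9s + 1)/(s + 8) + 9| = 73/((s + 8)) < 73/(s) = 73/s.
Thus |(-9s + 1)/(s + 8) + 9| < ε whenever s > 73/ε.
Take K = 73/ε. If s > K then |(-9s + 1)/(s + 8) + 9| < 73/s < ε.

K = 73/ε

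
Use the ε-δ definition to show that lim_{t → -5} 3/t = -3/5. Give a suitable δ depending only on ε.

Suppose ε > 0. We seek δ > 0 such that 0 < |t + 5| < δ implies |3/t + 3/5| < ε.
|3/t + 3/5| = 3·|-5 − t|/(5·|t|) = 3|t + 5|/(5|t|).
Restrict δ ≤ 5/2. Then |t + 5| < 5/2 gives |t| > 5/2, so 5|t| > 25/2.
Then |3/t + 3/5| < 3|t + 5|/(25/2), which is < ε when |t + 5| < (25/6)ε.
Take δ = min(5/2, (25/6)ε). Then 0 < |t + 5| < δ gives both |t + 5| < 5/2 and |t + 5| < (25/6)ε, so |3/t + 3/5| < ε.

δ = min(5/2, (25/6)ε)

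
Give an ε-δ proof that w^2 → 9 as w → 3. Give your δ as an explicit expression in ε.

δ = min(2, ε/8)

Let ε > 0 be given. We seek δ > 0 with 0 < |w − 3| < δ ⇒ |w^2 − 9| < ε.
Factor: w^2 − 9 = (w − 3)(w + 3), so |w^2 − 9| = |w − 3|·|w + 3|.
Restrict δ ≤ 2. Then |w − 3| < 2 gives |w| < 5, so by the triangle inequality |w + 3| ≤ 5 + 3 = 8.
Hence |w^2 − 9| ≤ 8|w − 3|, which is < ε once |w − 3| < ε/8.
Take δ = min(2, ε/8). If 0 < |w − 3| < δ then both bounds hold and |w^2 − 9| ≤ 8|w − 3| < 8·(ε/8) = ε.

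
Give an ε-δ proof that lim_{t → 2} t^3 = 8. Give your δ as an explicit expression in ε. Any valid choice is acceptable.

δ = min(1, ε/19)

Suppose ε > 0. We seek δ > 0 with 0 < |t − 2| < δ ⇒ |t^3 − 8| < ε.
Factor: t^3 − 8 = (t − 2)(t^2 + 2t + 4), so |t^3 − 8| = |t − 2|·|t^2 + 2t + 4|.
Impose δ ≤ 1 so that |t| < 3; then |t^2 + 2t + 4| ≤ 19.
Hence |t^3 − 8| ≤ 19|t − 2|, which is < ε once |t − 2| < ε/19.
Take δ = min(1, ε/19). If 0 < |t − 2| < δ then both bounds hold and |t^3 − 8| ≤ 19|t − 2| < 19·(ε/19) = ε.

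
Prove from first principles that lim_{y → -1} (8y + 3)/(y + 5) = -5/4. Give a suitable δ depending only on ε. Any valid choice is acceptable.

Suppose ε > 0. We want δ > 0 with 0 < |y + 1| < δ ⇒ |(8y + 3)/(y + 5) + 5/4| < ε.
Combining over a common denominator, (8y + 3)/(y + 5) + 5/4 = [(8y + 3)·4 − (-5)·(y + 5)] / [4·(y + 5)] = 37(y + 1) / (4(y + 5)).
So |(8y + 3)/(y + 5) + 5/4| = 37|y + 1| / (4·|y + 5|).
Require δ ≤ 2, so |y + 5| ≥ |4| − |y + 1| > 4 − 2 = 2.
Hence |(8y + 3)/(y + 5) + 5/4| < 37|y + 1|/(4·2) = (37/8)|y + 1|, which is < ε once |y + 1| < (8/37)ε.
Take δ = min(2, (8/37)ε). Then 0 < |y + 1| < δ forces both bounds, so |(8y + 3)/(y + 5) + 5/4| < ε.

δ = min(2, (8/37)ε)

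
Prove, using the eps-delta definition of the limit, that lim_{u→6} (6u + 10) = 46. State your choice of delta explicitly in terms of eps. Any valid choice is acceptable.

delta = eps/6

Suppose eps > 0. We need delta > 0 so that 0 < |u − 6| < delta implies |(6u + 10) − 46| < eps.
Since (6u + 10) − 46 = 6(u − 6), we have |(6u + 10) − 46| = 6|u − 6|.
So 6|u − 6| < eps exactly when |u − 6| < eps/6.
Choosing delta = eps/6 gives |(6u + 10) − 46| = 6|u − 6| < eps whenever |u − 6| < delta.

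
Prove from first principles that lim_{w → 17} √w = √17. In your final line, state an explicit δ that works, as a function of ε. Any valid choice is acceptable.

Fix ε > 0. We want δ > 0 such that 0 < |w − 17| < δ implies |√w − √17| < ε.
Rationalise: √w − √17 = (w − 17)/(√w + √17), so |√w − √17| = |w − 17|/(√w + √17).
Restrict δ ≤ 17 so that |w − 17| < 17 forces w > 0, and then √w + √17 > √17.
Hence |√w − √17| < |w − 17|/√17, which is < ε once |w − 17| < √17·ε.
Take δ = min(17, √17·ε). If 0 < |w − 17| < δ then w > 0 and |√w − √17| < |w − 17|/√17 < ε.

δ = min(17, √17·ε)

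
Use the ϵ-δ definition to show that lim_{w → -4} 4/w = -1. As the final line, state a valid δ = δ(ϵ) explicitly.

δ = min(2, 2ϵ)

Let ϵ > 0. We seek δ > 0 such that 0 < |w + 4| < δ implies |4/w + 1| < ϵ.
|4/w + 1| = 4·|-4 − w|/(4·|w|) = 4|w + 4|/(4|w|).
Require δ ≤ 2 so that |w| > 4 − 2 = 2, hence 4|w| > 8.
Then |4/w + 1| < 4|w + 4|/8, which is < ϵ when |w + 4| < 2ϵ.
Take δ = min(2, 2ϵ). Then 0 < |w + 4| < δ gives both |w + 4| < 2 and |w + 4| < 2ϵ, so |4/w + 1| < ϵ.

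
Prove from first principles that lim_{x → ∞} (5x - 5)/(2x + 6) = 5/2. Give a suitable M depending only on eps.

Let eps > 0. We seek M > 0 such that x > M implies |(5x - 5)/(2x + 6) − (5/2)| < eps.
(5x - 5)/(2x + 6) − (5/2) = (2(5x - 5) − 5(2x + 6)) / (2(2x + 6)) = -40/(2(2x + 6)).
For x > 0 we have 2x + 6 > 2x, so |(5x - 5)/(2x + 6) − (5/2)| = 40/(2(2x + 6)) < 40/(2·2x) = 10/x.
Thus |(5x - 5)/(2x + 6) − (5/2)| < eps whenever x > 10/eps.
Take M = 10/eps. If x > M then |(5x - 5)/(2x + 6) − (5/2)| < 10/x < eps.

M = 10/eps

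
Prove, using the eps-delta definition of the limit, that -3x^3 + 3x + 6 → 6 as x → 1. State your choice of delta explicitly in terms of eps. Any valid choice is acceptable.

Let eps > 0. We want delta > 0 such that 0 < |x − 1| < delta implies |(-3x^3 + 3x + 6) − 6| < eps.
(-3x^3 + 3x + 6) − 6 = -3x^3 + 3x = (x − 1)(-3x^2 - 3x).
So |(-3x^3 + 3x + 6) − 6| = |x − 1|·|-3x^2 - 3x|.
Assume first that |x − 1| < 2, so |x| < 3. Then |-3x^2 - 3x| ≤ 3·3^2 + 3·3 = 36.
Hence |(-3x^3 + 3x + 6) − 6| ≤ 36|x − 1| < eps provided |x − 1| < eps/36.
Choosing delta = min(2, eps/36) ensures both conditions, hence |(-3x^3 + 3x + 6) − 6| < eps.

delta = min(2, eps/36)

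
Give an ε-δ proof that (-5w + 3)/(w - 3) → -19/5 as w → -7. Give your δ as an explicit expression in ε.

δ = min(5, (25/6)ε)

Suppose ε > 0. We want δ > 0 with 0 < |w + 7| < δ ⇒ |(-5w + 3)/(w - 3) + 19/5| < ε.
Combining over a common denominator, (-5w + 3)/(w - 3) + 19/5 = [(-5w + 3)·(-10) − 38·(w - 3)] / [(-10)·(w - 3)] = 12(w + 7) / ((-10)(w - 3)).
So |(-5w + 3)/(w - 3) + 19/5| = 12|w + 7| / (10·|w − 3|).
Require δ ≤ 5, so |w − 3| ≥ |-10| − |w + 7| > 10 − 5 = 5.
Hence |(-5w + 3)/(w - 3) + 19/5| < 12|w + 7|/(10·5) = (6/25)|w + 7|, which is < ε once |w + 7| < (25/6)ε.
Take δ = min(5, (25/6)ε). Then 0 < |w + 7| < δ forces both bounds, so |(-5w + 3)/(w - 3) + 19/5| < ε.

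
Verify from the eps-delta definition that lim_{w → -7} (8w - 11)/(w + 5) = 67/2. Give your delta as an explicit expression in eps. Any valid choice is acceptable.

Let eps > 0 be given. We want delta > 0 with 0 < |w + 7| < delta ⇒ |(8w - 11)/(w + 5) − (67/2)| < eps.
Combining over a common denominator, (8w - 11)/(w + 5) − (67/2) = [(8w - 11)·(-2) − (-67)·(w + 5)] / [(-2)·(w + 5)] = 51(w + 7) / ((-2)(w + 5)).
So |(8w - 11)/(w + 5) − (67/2)| = 51|w + 7| / (2·|w + 5|).
Require delta ≤ 1, so |w + 5| ≥ |-2| − |w + 7| > 2 − 1 = 1.
Hence |(8w - 11)/(w + 5) − (67/2)| < 51|w + 7|/(2·1) = (51/2)|w + 7|, which is < eps once |w + 7| < (2/51)eps.
Take delta = min(1, (2/51)eps). Then 0 < |w + 7| < delta forces both bounds, so |(8w - 11)/(w + 5) − (67/2)| < eps.

delta = min(1, (2/51)eps)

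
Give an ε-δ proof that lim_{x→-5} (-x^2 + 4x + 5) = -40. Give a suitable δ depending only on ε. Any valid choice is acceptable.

δ = min(2, ε/16)

Let ε > 0 be given. We want δ > 0 such that 0 < |x + 5| < δ implies |(-x^2 + 4x + 5) + 40| < ε.
(-x^2 + 4x + 5) + 40 = -x^2 + 4x + 45 = (x + 5)(-x + 9).
So |(-x^2 + 4x + 5) + 40| = |x + 5|·|-x + 9|.
Require δ ≤ 2. Then |x + 5| < 2 gives |x| < 7, and by the triangle inequality |-x + 9| ≤ 7 + 9 = 16.
Hence |(-x^2 + 4x + 5) + 40| ≤ 16|x + 5| < ε provided |x + 5| < ε/16.
Choosing δ = min(2, ε/16) ensures both conditions, hence |(-x^2 + 4x + 5) + 40| < ε.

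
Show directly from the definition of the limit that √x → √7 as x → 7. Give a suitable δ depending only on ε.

Suppose ε > 0. We want δ > 0 such that 0 < |x − 7| < δ implies |√x − √7| < ε.
Multiplying by the conjugate, |√x − √7| = |x − 7|/(√x + √7).
Restrict δ ≤ 7 so that |x − 7| < 7 forces x > 0, and then √x + √7 > √7.
Hence |√x − √7| < |x − 7|/√7, which is < ε once |x − 7| < √7·ε.
Take δ = min(7, √7·ε). If 0 < |x − 7| < δ then x > 0 and |√x − √7| < |x − 7|/√7 < ε.

δ = min(7, √7·ε)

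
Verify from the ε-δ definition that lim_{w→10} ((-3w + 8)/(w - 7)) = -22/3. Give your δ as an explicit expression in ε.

δ = min(3/2, (9/26)ε)

Let ε > 0. We want δ > 0 with 0 < |w − 10| < δ ⇒ |(-3w + 8)/(w - 7) + 22/3| < ε.
Combining over a common denominator, (-3w + 8)/(w - 7) + 22/3 = [(-3w + 8)·3 − (-22)·(w - 7)] / [3·(w - 7)] = 13(w − 10) / (3(w - 7)).
So |(-3w + 8)/(w - 7) + 22/3| = 13|w − 10| / (3·|w − 7|).
Restrict δ ≤ 3/2. Then |w − 10| < 3/2 gives |w − 7| = |(w − 10) + 3| ≥ 3 − 3/2 = 3/2.
Hence |(-3w + 8)/(w - 7) + 22/3| < 13|w − 10|/(3·(3/2)) = (26/9)|w − 10|, which is < ε once |w − 10| < (9/26)ε.
Take δ = min(3/2, (9/26)ε). Then 0 < |w − 10| < δ forces both bounds, so |(-3w + 8)/(w - 7) + 22/3| < ε.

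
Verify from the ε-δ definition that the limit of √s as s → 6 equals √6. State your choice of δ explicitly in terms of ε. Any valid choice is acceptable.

Let ε > 0 be given. We want δ > 0 such that 0 < |s − 6| < δ implies |√s − √6| < ε.
Multiplying by the conjugate, |√s − √6| = |s − 6|/(√s + √6).
Restrict δ ≤ 6 so that |s − 6| < 6 forces s > 0, and then √s + √6 > √6.
Hence |√s − √6| < |s − 6|/√6, which is < ε once |s − 6| < √6·ε.
Take δ = min(6, √6·ε). If 0 < |s − 6| < δ then s > 0 and |√s − √6| < |s − 6|/√6 < ε.

δ = min(6, √6·ε)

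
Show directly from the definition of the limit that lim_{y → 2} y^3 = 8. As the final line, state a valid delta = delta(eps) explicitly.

delta = min(1, eps/19)

Fix eps > 0. We seek delta > 0 with 0 < |y − 2| < delta ⇒ |y^3 − 8| < eps.
Factor: y^3 − 8 = (y − 2)(y^2 + 2y + 4), so |y^3 − 8| = |y − 2|·|y^2 + 2y + 4|.
Restrict delta ≤ 1. Then |y − 2| < 1 gives |y| < 3, so by the triangle inequality |y^2 + 2y + 4| ≤ 3^2 + 2·3 + 4 = 19.
Hence |y^3 − 8| ≤ 19|y − 2|, which is < eps once |y − 2| < eps/19.
Take delta = min(1, eps/19). If 0 < |y − 2| < delta then both bounds hold and |y^3 − 8| ≤ 19|y − 2| < 19·(eps/19) = eps.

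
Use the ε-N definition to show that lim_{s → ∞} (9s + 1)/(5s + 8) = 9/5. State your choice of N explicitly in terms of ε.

N = (67/25)/ε

Suppose ε > 0. We seek N > 0 such that s > N implies |(9s + 1)/(5s + 8) − (9/5)| < ε.
(9s + 1)/(5s + 8) − (9/5) = (5(9s + 1) − 9(5s + 8)) / (5(5s + 8)) = -67/(5(5s + 8)).
For s > 0 we have 5s + 8 > 5s, so |(9s + 1)/(5s + 8) − (9/5)| = 67/(5(5s + 8)) < 67/(5·5s) = (67/25)/s.
Thus |(9s + 1)/(5s + 8) − (9/5)| < ε whenever s > (67/25)/ε.
Take N = (67/25)/ε. If s > N then |(9s + 1)/(5s + 8) − (9/5)| < (67/25)/s < ε.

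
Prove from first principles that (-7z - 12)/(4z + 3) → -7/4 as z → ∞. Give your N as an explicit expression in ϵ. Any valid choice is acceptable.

Fix ϵ > 0. We seek N > 0 such that z > N implies |(-7z - 12)/(4z + 3) + 7/4| < ϵ.
(-7z - 12)/(4z + 3) + 7/4 = (4(-7z - 12) − (-7)(4z + 3)) / (4(4z + 3)) = -27/(4(4z + 3)).
For z > 0 we have 4z + 3 > 4z, so |(-7z - 12)/(4z + 3) + 7/4| = 27/(4(4z + 3)) < 27/(4·4z) = (27/16)/z.
Thus |(-7z - 12)/(4z + 3) + 7/4| < ϵ whenever z > (27/16)/ϵ.
Take N = (27/16)/ϵ. If z > N then |(-7z - 12)/(4z + 3) + 7/4| < (27/16)/z < ϵ.

N = (27/16)/ϵ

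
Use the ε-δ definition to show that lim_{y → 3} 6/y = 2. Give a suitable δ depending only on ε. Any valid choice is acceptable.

Let ε > 0. We seek δ > 0 such that 0 < |y − 3| < δ implies |6/y − 2| < ε.
|6/y − 2| = 6·|3 − y|/(3·|y|) = 6|y − 3|/(3|y|).
Require δ ≤ 3/2 so that |y| > 3 − 3/2 = 3/2, hence 3|y| > 9/2.
Then |6/y − 2| < 6|y − 3|/(9/2), which is < ε when |y − 3| < (3/4)ε.
Take δ = min(3/2, (3/4)ε). Then 0 < |y − 3| < δ gives both |y − 3| < 3/2 and |y − 3| < (3/4)ε, so |6/y − 2| < ε.

δ = min(3/2, (3/4)ε)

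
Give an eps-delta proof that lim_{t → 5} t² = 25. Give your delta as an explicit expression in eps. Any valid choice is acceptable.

Suppose eps > 0. We seek delta > 0 with 0 < |t − 5| < delta ⇒ |t² − 25| < eps.
Factor: t² − 25 = (t − 5)(t + 5), so |t² − 25| = |t − 5|·|t + 5|.
Restrict delta ≤ 1. Then |t − 5| < 1 gives |t| < 6, so by the triangle inequality |t + 5| ≤ 6 + 5 = 11.
Hence |t² − 25| ≤ 11|t − 5|, which is < eps once |t − 5| < eps/11.
Take delta = min(1, eps/11). If 0 < |t − 5| < delta then both bounds hold and |t² − 25| ≤ 11|t − 5| < 11·(eps/11) = eps.

delta = min(1, eps/11)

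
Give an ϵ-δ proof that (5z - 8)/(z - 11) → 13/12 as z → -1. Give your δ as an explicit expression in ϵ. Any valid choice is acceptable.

Let ϵ > 0. We want δ > 0 with 0 < |z + 1| < δ ⇒ |(5z - 8)/(z - 11) − (13/12)| < ϵ.
Combining over a common denominator, (5z - 8)/(z - 11) − (13/12) = [(5z - 8)·(-12) − (-13)·(z - 11)] / [(-12)·(z - 11)] = -47(z + 1) / ((-12)(z - 11)).
So |(5z - 8)/(z - 11) − (13/12)| = 47|z + 1| / (12·|z − 11|).
Require δ ≤ 6, so |z − 11| ≥ |-12| − |z + 1| > 12 − 6 = 6.
Hence |(5z - 8)/(z - 11) − (13/12)| < 47|z + 1|/(12·6) = (47/72)|z + 1|, which is < ϵ once |z + 1| < (72/47)ϵ.
Take δ = min(6, (72/47)ϵ). Then 0 < |z + 1| < δ forces both bounds, so |(5z - 8)/(z - 11) − (13/12)| < ϵ.

δ = min(6, (72/47)ϵ)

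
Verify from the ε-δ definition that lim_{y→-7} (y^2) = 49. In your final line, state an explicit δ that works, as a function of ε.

Fix ε > 0. We seek δ > 0 with 0 < |y + 7| < δ ⇒ |y^2 − 49| < ε.
Factor: y^2 − 49 = (y + 7)(y - 7), so |y^2 − 49| = |y + 7|·|y - 7|.
Restrict δ ≤ 1. Then |y + 7| < 1 gives |y| < 8, so by the triangle inequality |y - 7| ≤ 8 + 7 = 15.
Hence |y^2 − 49| ≤ 15|y + 7|, which is < ε once |y + 7| < ε/15.
Take δ = min(1, ε/15). If 0 < |y + 7| < δ then both bounds hold and |y^2 − 49| ≤ 15|y + 7| < 15·(ε/15) = ε.

δ = min(1, ε/15)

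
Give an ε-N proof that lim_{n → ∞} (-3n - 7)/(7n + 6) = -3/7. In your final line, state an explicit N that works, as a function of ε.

Suppose ε > 0. For n ≥ 1, |(-3n - 7)/(7n + 6) + 3/7| = |-31|/(7(7n + 6)) = 31/(7(7n + 6)).
Since 7n + 6 ≥ 7n for n ≥ 1, this is ≤ 31/(7·7n) = (31/49)/n.
So |(-3n - 7)/(7n + 6) + 3/7| < ε whenever n > (31/49)/ε.
Take N = (31/49)/ε. If n > N then |(-3n - 7)/(7n + 6) + 3/7| ≤ (31/49)/n < ε.

N = (31/49)/ε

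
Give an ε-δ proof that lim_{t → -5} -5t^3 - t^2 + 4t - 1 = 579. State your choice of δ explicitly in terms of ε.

δ = min(2, ε/529)

Suppose ε > 0. We want δ > 0 such that 0 < |t + 5| < δ implies |(-5t^3 - t^2 + 4t - 1) − 579| < ε.
(-5t^3 - t^2 + 4t - 1) − 579 = -5t^3 - t^2 + 4t - 580 = (t + 5)(-5t^2 + 24t - 116).
So |(-5t^3 - t^2 + 4t - 1) − 579| = |t + 5|·|-5t^2 + 24t - 116|.
Assume first that |t + 5| < 2, so |t| < 7. Then |-5t^2 + 24t - 116| ≤ 5·7^2 + 24·7 + 116 = 529.
Hence |(-5t^3 - t^2 + 4t - 1) − 579| ≤ 529|t + 5| < ε provided |t + 5| < ε/529.
Take δ = min(2, ε/529). Then 0 < |t + 5| < δ gives both |t + 5| < 2 and |t + 5| < ε/529, so |(-5t^3 - t^2 + 4t - 1) − 579| < ε.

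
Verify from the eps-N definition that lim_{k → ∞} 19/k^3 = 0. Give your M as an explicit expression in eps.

Let eps > 0 be given. For k ≥ 1, |19/k^3 − 0| = 19/k^3.
19/k^3 < eps ⇔ k^3 > 19/eps ⇔ k > (19/eps)^{1/3}.
Take M = (19/eps)^{1/3}. Then k > M implies 19/k^3 < eps.

M = (19/eps)^{1/3}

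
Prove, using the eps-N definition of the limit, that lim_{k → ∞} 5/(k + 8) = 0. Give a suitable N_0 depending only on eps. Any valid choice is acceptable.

Let eps > 0 be given. For k ≥ 1, |5/(k + 8) − 0| = 5/(k + 8) ≤ 5/k.
We need 5/k < eps, i.e. k > 5/eps.
Take N_0 = 5/eps. If k > N_0 then |5/(k + 8)| ≤ 5/k < eps.

N_0 = 5/eps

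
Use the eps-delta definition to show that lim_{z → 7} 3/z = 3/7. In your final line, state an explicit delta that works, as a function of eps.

delta = min(7/2, (49/6)eps)

Suppose eps > 0. We seek delta > 0 such that 0 < |z − 7| < delta implies |3/z − (3/7)| < eps.
|3/z − (3/7)| = 3·|7 − z|/(7·|z|) = 3|z − 7|/(7|z|).
Restrict delta ≤ 7/2. Then |z − 7| < 7/2 gives |z| > 7/2, so 7|z| > 49/2.
Then |3/z − (3/7)| < 3|z − 7|/(49/2), which is < eps when |z − 7| < (49/6)eps.
Take delta = min(7/2, (49/6)eps). Then 0 < |z − 7| < delta gives both |z − 7| < 7/2 and |z − 7| < (49/6)eps, so |3/z − (3/7)| < eps.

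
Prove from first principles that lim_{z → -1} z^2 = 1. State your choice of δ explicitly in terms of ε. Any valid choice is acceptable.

Let ε > 0. We seek δ > 0 with 0 < |z + 1| < δ ⇒ |z^2 − 1| < ε.
Factor: z^2 − 1 = (z + 1)(z - 1), so |z^2 − 1| = |z + 1|·|z - 1|.
Restrict δ ≤ 2. Then |z + 1| < 2 gives |z| < 3, so by the triangle inequality |z - 1| ≤ 3 + 1 = 4.
Hence |z^2 − 1| ≤ 4|z + 1|, which is < ε once |z + 1| < ε/4.
Take δ = min(2, ε/4). If 0 < |z + 1| < δ then both bounds hold and |z^2 − 1| ≤ 4|z + 1| < 4·(ε/4) = ε.

δ = min(2, ε/4)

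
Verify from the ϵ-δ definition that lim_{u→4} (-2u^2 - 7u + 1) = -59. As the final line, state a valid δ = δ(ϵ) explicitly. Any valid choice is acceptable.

Let ϵ > 0 be given. We want δ > 0 such that 0 < |u − 4| < δ implies |(-2u^2 - 7u + 1) + 59| < ϵ.
(-2u^2 - 7u + 1) + 59 = -2u^2 - 7u + 60 = (u − 4)(-2u - 15).
So |(-2u^2 - 7u + 1) + 59| = |u − 4|·|-2u - 15|.
Require δ ≤ 2. Then |u − 4| < 2 gives |u| < 6, and by the triangle inequality |-2u - 15| ≤ 2·6 + 15 = 27.
Hence |(-2u^2 - 7u + 1) + 59| ≤ 27|u − 4| < ϵ provided |u − 4| < ϵ/27.
Choosing δ = min(2, ϵ/27) ensures both conditions, hence |(-2u^2 - 7u + 1) + 59| < ϵ.

δ = min(2, ϵ/27)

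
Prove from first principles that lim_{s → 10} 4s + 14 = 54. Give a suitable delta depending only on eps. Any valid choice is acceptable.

delta = eps/4

Let eps > 0 be given. We need delta > 0 so that 0 < |s − 10| < delta implies |(4s + 14) − 54| < eps.
|(4s + 14) − 54| = |4s - 40| = 4|s − 10|.
Thus it suffices that |s − 10| < eps/4.
Choosing delta = eps/4 gives |(4s + 14) − 54| = 4|s − 10| < eps whenever |s − 10| < delta.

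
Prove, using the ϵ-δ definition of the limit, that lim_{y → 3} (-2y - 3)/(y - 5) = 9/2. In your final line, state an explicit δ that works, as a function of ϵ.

δ = min(1, (2/13)ϵ)

Suppose ϵ > 0. We want δ > 0 with 0 < |y − 3| < δ ⇒ |(-2y - 3)/(y - 5) − (9/2)| < ϵ.
Combining over a common denominator, (-2y - 3)/(y - 5) − (9/2) = [(-2y - 3)·(-2) − (-9)·(y - 5)] / [(-2)·(y - 5)] = 13(y − 3) / ((-2)(y - 5)).
So |(-2y - 3)/(y - 5) − (9/2)| = 13|y − 3| / (2·|y − 5|).
Require δ ≤ 1, so |y − 5| ≥ |-2| − |y − 3| > 2 − 1 = 1.
Hence |(-2y - 3)/(y - 5) − (9/2)| < 13|y − 3|/(2·1) = (13/2)|y − 3|, which is < ϵ once |y − 3| < (2/13)ϵ.
Take δ = min(1, (2/13)ϵ). Then 0 < |y − 3| < δ forces both bounds, so |(-2y - 3)/(y - 5) − (9/2)| < ϵ.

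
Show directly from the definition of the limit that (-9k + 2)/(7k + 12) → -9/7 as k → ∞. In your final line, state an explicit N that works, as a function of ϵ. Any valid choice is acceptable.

Suppose ϵ > 0. For k ≥ 1, |(-9k + 2)/(7k + 12) + 9/7| = |122|/(7(7k + 12)) = 122/(7(7k + 12)).
Since 7k + 12 ≥ 7k for k ≥ 1, this is ≤ 122/(7·7k) = (122/49)/k.
So |(-9k + 2)/(7k + 12) + 9/7| < ϵ whenever k > (122/49)/ϵ.
Take N = (122/49)/ϵ. If k > N then |(-9k + 2)/(7k + 12) + 9/7| ≤ (122/49)/k < ϵ.

N = (122/49)/ϵ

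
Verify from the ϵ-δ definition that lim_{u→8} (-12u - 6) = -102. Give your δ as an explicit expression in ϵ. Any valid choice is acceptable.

Let ϵ > 0 be given. We need δ > 0 so that 0 < |u − 8| < δ implies |(-12u - 6) + 102| < ϵ.
|(-12u - 6) + 102| = |-12u + 96| = 12|u − 8|.
So 12|u − 8| < ϵ exactly when |u − 8| < ϵ/12.
Choosing δ = ϵ/12 gives |(-12u - 6) + 102| = 12|u − 8| < ϵ whenever |u − 8| < δ.

δ = ϵ/12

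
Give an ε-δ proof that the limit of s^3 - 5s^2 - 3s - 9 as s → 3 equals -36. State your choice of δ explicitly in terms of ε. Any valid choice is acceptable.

Let ε > 0. We want δ > 0 such that 0 < |s − 3| < δ implies |(s^3 - 5s^2 - 3s - 9) + 36| < ε.
(s^3 - 5s^2 - 3s - 9) + 36 = s^3 - 5s^2 - 3s + 27 = (s − 3)(s^2 - 2s - 9).
So |(s^3 - 5s^2 - 3s - 9) + 36| = |s − 3|·|s^2 - 2s - 9|.
Require δ ≤ 1. Then |s − 3| < 1 gives |s| < 4, and by the triangle inequality |s^2 - 2s - 9| ≤ 4^2 + 2·4 + 9 = 33.
Hence |(s^3 - 5s^2 - 3s - 9) + 36| ≤ 33|s − 3| < ε provided |s − 3| < ε/33.
Choosing δ = min(1, ε/33) ensures both conditions, hence |(s^3 - 5s^2 - 3s - 9) + 36| < ε.

δ = min(1, ε/33)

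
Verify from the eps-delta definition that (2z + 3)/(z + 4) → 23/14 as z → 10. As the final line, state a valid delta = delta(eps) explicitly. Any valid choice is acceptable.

Let eps > 0 be given. We want delta > 0 with 0 < |z − 10| < delta ⇒ |(2z + 3)/(z + 4) − (23/14)| < eps.
Combining over a common denominator, (2z + 3)/(z + 4) − (23/14) = [(2z + 3)·14 − 23·(z + 4)] / [14·(z + 4)] = 5(z − 10) / (14(z + 4)).
So |(2z + 3)/(z + 4) − (23/14)| = 5|z − 10| / (14·|z + 4|).
Restrict delta ≤ 7. Then |z − 10| < 7 gives |z + 4| = |(z − 10) + 14| ≥ 14 − 7 = 7.
Hence |(2z + 3)/(z + 4) − (23/14)| < 5|z − 10|/(14·7) = (5/98)|z − 10|, which is < eps once |z − 10| < (98/5)eps.
Take delta = min(7, (98/5)eps). Then 0 < |z − 10| < delta forces both bounds, so |(2z + 3)/(z + 4) − (23/14)| < eps.

delta = min(7, (98/5)eps)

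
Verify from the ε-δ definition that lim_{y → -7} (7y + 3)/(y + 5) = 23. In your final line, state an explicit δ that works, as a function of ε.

δ = min(1, (1/16)ε)

Fix ε > 0. We want δ > 0 with 0 < |y + 7| < δ ⇒ |(7y + 3)/(y + 5) − 23| < ε.
Combining over a common denominator, (7y + 3)/(y + 5) − 23 = [(7y + 3)·(-2) − (-46)·(y + 5)] / [(-2)·(y + 5)] = 32(y + 7) / ((-2)(y + 5)).
So |(7y + 3)/(y + 5) − 23| = 32|y + 7| / (2·|y + 5|).
Require δ ≤ 1, so |y + 5| ≥ |-2| − |y + 7| > 2 − 1 = 1.
Hence |(7y + 3)/(y + 5) − 23| < 32|y + 7|/(2·1) = 16|y + 7|, which is < ε once |y + 7| < (1/16)ε.
Take δ = min(1, (1/16)ε). Then 0 < |y + 7| < δ forces both bounds, so |(7y + 3)/(y + 5) − 23| < ε.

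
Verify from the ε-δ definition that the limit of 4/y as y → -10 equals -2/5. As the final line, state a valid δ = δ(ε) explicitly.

δ = min(5, (25/2)ε)

Suppose ε > 0. We seek δ > 0 such that 0 < |y + 10| < δ implies |4/y + 2/5| < ε.
|4/y + 2/5| = 4·|-10 − y|/(10·|y|) = 4|y + 10|/(10|y|).
Require δ ≤ 5 so that |y| > 10 − 5 = 5, hence 10|y| > 50.
Then |4/y + 2/5| < 4|y + 10|/50, which is < ε when |y + 10| < (25/2)ε.
Take δ = min(5, (25/2)ε). Then 0 < |y + 10| < δ gives both |y + 10| < 5 and |y + 10| < (25/2)ε, so |4/y + 2/5| < ε.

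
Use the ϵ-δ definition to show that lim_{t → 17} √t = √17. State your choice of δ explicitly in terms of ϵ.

δ = min(17, √17·ϵ)

Fix ϵ > 0. We want δ > 0 such that 0 < |t − 17| < δ implies |√t − √17| < ϵ.
Multiplying by the conjugate, |√t − √17| = |t − 17|/(√t + √17).
Restrict δ ≤ 17 so that |t − 17| < 17 forces t > 0, and then √t + √17 > √17.
Hence |√t − √17| < |t − 17|/√17, which is < ϵ once |t − 17| < √17·ϵ.
Take δ = min(17, √17·ϵ). If 0 < |t − 17| < δ then t > 0 and |√t − √17| < |t − 17|/√17 < ϵ.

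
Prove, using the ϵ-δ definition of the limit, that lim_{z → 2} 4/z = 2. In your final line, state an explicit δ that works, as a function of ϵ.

δ = min(1, (1/2)ϵ)

Let ϵ > 0. We seek δ > 0 such that 0 < |z − 2| < δ implies |4/z − 2| < ϵ.
|4/z − 2| = 4·|2 − z|/(2·|z|) = 4|z − 2|/(2|z|).
Require δ ≤ 1 so that |z| > 2 − 1 = 1, hence 2|z| > 2.
Then |4/z − 2| < 4|z − 2|/2, which is < ϵ when |z − 2| < (1/2)ϵ.
Take δ = min(1, (1/2)ϵ). Then 0 < |z − 2| < δ gives both |z − 2| < 1 and |z − 2| < (1/2)ϵ, so |4/z − 2| < ϵ.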